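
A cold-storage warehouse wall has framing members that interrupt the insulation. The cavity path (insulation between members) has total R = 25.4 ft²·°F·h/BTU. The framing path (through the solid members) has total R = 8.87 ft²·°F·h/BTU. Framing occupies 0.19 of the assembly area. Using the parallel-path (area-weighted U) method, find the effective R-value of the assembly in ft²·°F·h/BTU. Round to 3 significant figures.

18.8 ft²·°F·h/BTU

U_eff = 0.81/25.4 + 0.19/8.87 = 0.03189 + 0.02142 = 0.05331
R_eff = 1/U_eff = 18.76 ft²·°F·h/BTU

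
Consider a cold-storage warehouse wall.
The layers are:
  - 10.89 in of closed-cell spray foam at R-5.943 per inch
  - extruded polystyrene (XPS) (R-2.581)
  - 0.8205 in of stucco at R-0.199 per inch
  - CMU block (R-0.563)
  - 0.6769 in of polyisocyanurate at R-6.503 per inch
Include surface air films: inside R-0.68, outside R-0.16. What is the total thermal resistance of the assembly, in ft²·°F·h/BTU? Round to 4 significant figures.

10.89 × 5.943 = 64.719
0.8205 × 0.199 = 0.16328
0.6769 × 6.503 = 4.4019
R_total = 0.68 + 64.719 + 2.581 + 0.16328 + 0.563 + 4.4019 + 0.16 = 73.268 ft²·°F·h/BTU

73.27 ft²·°F·h/BTU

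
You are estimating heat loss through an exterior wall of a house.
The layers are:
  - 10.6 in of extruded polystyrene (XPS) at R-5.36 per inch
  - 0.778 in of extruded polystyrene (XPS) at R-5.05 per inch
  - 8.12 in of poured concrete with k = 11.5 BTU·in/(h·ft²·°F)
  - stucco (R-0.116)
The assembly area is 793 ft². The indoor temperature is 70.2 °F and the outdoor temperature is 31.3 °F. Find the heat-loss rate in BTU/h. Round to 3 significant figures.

10.6 × 5.36 = 56.82
0.778 × 5.05 = 3.929
8.12/11.5 = 0.7061
R_total = 56.82 + 3.929 + 0.7061 + 0.116 = 61.57 ft²·°F·h/BTU
Q = A·ΔT/R = 793 × (70.2 − 31.3) / 61.57 = 501 BTU/h

501 BTU/h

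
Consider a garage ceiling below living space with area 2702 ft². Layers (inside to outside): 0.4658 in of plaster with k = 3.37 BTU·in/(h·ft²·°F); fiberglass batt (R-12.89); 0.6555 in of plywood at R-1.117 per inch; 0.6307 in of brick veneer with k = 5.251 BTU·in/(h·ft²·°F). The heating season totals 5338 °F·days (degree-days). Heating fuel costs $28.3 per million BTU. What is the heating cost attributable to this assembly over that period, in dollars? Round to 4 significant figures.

0.4658/3.37 = 0.13822
0.6555 × 1.117 = 0.73219
0.6307/5.251 = 0.12011
R_total = 0.13822 + 12.89 + 0.73219 + 0.12011 = 13.881 ft²·°F·h/BTU
E = A × HDD × 24 / R = 2702 × 5338 × 24 / 13.881 = 24938000 BTU
Cost = 24938000/10⁶ × 28.3 = $705.76

705.8 dollars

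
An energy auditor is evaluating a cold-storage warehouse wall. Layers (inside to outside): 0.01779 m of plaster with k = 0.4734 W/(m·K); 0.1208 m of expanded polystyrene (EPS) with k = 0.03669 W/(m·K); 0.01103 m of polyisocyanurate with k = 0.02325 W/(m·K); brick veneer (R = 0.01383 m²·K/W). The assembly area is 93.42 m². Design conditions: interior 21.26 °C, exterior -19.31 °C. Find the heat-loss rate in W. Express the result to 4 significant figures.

0.01779/0.4734 = 0.037579
0.1208/0.03669 = 3.2925
0.01103/0.02325 = 0.47441
R_total = 0.037579 + 3.2925 + 0.47441 + 0.01383 = 3.8183 m²·K/W
Q = A·ΔT/R = 93.42 × (21.26 − (-19.31)) / 3.8183 = 992.61 W

992.6 W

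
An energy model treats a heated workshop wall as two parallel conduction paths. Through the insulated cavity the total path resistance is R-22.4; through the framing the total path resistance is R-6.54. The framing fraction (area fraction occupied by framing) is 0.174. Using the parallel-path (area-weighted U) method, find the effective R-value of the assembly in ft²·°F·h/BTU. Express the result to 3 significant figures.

U_eff = 0.826/22.4 + 0.174/6.54 = 0.03687 + 0.02661 = 0.06348
R_eff = 1/U_eff = 15.75 ft²·°F·h/BTU

15.8 ft²·°F·h/BTU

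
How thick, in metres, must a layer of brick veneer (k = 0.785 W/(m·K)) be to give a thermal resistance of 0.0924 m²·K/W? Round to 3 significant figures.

0.0725 m

L = R·k = 0.0924 × 0.785 = 0.07253 m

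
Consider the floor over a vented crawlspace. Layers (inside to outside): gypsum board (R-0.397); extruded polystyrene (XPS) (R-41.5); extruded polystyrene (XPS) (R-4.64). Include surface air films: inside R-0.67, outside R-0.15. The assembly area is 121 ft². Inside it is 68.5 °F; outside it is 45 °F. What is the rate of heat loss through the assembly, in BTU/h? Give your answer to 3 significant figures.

60.0 BTU/h

R_total = 0.67 + 0.397 + 41.5 + 4.64 + 0.15 = 47.36 ft²·°F·h/BTU
Q = A·ΔT/R = 121 × (68.5 − 45) / 47.36 = 60.04 BTU/h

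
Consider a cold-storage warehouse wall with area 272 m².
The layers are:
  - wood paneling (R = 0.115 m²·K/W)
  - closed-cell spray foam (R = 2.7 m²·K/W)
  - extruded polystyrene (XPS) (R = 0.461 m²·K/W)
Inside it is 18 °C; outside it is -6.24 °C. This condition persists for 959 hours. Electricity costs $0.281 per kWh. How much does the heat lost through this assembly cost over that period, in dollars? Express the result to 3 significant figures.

542 dollars

R_total = 0.115 + 2.7 + 0.461 = 3.276 m²·K/W
Q = 272 × (18 − (-6.24)) / 3.276 = 2013 W
E = 2013 W × 959 h / 1000 = 1930 kWh
Cost = 1930 × 0.281 = $542.4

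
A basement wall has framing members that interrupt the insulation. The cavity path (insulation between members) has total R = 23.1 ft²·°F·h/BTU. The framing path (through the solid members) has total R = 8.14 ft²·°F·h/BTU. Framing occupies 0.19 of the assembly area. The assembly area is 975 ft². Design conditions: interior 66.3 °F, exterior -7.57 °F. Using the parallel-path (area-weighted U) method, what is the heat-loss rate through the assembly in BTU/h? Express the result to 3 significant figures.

4210 BTU/h

U_eff = 0.81/23.1 + 0.19/8.14 = 0.03506 + 0.02334 = 0.05841
R_eff = 1/U_eff = 17.12 ft²·°F·h/BTU
Q = 975 × (66.3 − (-7.57)) / 17.12 = 4207 BTU/h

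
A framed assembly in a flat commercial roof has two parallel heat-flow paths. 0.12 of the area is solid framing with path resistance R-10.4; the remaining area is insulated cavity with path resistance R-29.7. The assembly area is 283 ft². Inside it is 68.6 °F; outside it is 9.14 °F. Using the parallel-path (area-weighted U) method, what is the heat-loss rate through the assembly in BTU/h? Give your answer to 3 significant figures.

693 BTU/h

U_eff = 0.88/29.7 + 0.12/10.4 = 0.02963 + 0.01154 = 0.04117
R_eff = 1/U_eff = 24.29 ft²·°F·h/BTU
Q = 283 × (68.6 − 9.14) / 24.29 = 692.7 BTU/h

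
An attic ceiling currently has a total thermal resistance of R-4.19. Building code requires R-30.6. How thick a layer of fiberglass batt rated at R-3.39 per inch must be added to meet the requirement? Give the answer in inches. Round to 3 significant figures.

7.79 in

ΔR = 30.6 − 4.19 = 26.41 ft²·°F·h/BTU
L = ΔR / (R/in) = 26.41/3.39 = 7.791 in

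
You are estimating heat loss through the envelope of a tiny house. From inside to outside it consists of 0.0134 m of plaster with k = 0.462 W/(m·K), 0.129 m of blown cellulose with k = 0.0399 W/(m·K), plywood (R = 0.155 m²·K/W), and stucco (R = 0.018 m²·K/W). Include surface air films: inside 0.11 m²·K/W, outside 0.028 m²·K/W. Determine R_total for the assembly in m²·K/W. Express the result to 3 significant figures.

0.0134/0.462 = 0.029
0.129/0.0399 = 3.233
R_total = 0.11 + 0.029 + 3.233 + 0.155 + 0.018 + 0.028 = 3.573 m²·K/W

3.57 m²·K/W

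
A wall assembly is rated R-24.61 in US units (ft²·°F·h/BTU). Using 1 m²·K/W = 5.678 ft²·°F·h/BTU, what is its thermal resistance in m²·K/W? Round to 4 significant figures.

R_SI = 24.61/5.678 = 4.3343

4.334 m²·K/W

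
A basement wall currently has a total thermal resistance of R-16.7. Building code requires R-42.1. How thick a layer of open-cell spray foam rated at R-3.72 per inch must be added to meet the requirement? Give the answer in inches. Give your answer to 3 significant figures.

ΔR = 42.1 − 16.7 = 25.4 ft²·°F·h/BTU
L = ΔR / (R/in) = 25.4/3.72 = 6.828 in

6.83 in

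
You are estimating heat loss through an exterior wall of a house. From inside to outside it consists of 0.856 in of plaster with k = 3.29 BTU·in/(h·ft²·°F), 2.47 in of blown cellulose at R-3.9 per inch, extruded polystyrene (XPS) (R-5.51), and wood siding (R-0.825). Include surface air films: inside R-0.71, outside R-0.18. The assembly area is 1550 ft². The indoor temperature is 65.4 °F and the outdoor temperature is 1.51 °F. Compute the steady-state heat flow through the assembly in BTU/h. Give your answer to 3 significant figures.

5790 BTU/h

0.856/3.29 = 0.2602
2.47 × 3.9 = 9.633
R_total = 0.71 + 0.2602 + 9.633 + 5.51 + 0.825 + 0.18 = 17.12 ft²·°F·h/BTU
Q = A·ΔT/R = 1550 × (65.4 − 1.51) / 17.12 = 5785 BTU/h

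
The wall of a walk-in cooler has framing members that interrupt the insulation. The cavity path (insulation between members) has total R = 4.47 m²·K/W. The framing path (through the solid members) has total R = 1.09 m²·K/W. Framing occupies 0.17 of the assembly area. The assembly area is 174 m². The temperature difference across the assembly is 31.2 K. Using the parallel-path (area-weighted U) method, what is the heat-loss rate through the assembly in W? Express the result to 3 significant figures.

1850 W

U_eff = 0.83/4.47 + 0.17/1.09 = 0.1857 + 0.156 = 0.3416
R_eff = 1/U_eff = 2.927 m²·K/W
Q = 174 × 31.2 / 2.927 = 1855 W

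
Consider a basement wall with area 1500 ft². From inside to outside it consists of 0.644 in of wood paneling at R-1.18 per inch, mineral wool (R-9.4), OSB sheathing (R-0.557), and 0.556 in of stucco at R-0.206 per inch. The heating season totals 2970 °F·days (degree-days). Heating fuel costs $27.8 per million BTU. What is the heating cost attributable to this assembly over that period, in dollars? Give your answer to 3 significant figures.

274 dollars

0.644 × 1.18 = 0.7599
0.556 × 0.206 = 0.1145
R_total = 0.7599 + 9.4 + 0.557 + 0.1145 = 10.83 ft²·°F·h/BTU
E = A × HDD × 24 / R = 1500 × 2970 × 24 / 10.83 = 9871000 BTU
Cost = 9871000/10⁶ × 27.8 = $274.4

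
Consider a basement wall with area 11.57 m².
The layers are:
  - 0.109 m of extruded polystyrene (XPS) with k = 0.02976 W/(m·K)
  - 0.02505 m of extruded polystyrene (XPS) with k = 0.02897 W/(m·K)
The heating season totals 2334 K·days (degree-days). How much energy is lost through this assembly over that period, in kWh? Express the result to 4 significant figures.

0.109/0.02976 = 3.6626
0.02505/0.02897 = 0.86469
R_total = 3.6626 + 0.86469 = 4.5273 m²·K/W
E = A × HDD × 24 / R / 1000 = 11.57 × 2334 × 24 / 4.5273 / 1000 = 143.15 kWh

143.2 kWh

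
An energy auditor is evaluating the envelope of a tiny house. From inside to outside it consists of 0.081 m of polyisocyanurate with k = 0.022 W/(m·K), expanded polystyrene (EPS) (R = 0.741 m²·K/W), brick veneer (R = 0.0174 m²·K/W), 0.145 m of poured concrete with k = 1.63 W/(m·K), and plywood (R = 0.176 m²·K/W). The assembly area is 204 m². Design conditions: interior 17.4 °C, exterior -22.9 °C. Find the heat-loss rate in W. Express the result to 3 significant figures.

1750 W

0.081/0.022 = 3.682
0.145/1.63 = 0.08896
R_total = 3.682 + 0.741 + 0.0174 + 0.08896 + 0.176 = 4.705 m²·K/W
Q = A·ΔT/R = 204 × (17.4 − (-22.9)) / 4.705 = 1747 W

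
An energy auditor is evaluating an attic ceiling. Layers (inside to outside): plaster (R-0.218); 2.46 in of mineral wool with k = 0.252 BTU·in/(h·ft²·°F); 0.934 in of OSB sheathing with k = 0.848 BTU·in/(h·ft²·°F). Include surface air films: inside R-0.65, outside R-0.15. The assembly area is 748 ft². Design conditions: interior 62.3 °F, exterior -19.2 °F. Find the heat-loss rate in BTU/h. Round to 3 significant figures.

2.46/0.252 = 9.762
0.934/0.848 = 1.101
R_total = 0.65 + 0.218 + 9.762 + 1.101 + 0.15 = 11.88 ft²·°F·h/BTU
Q = A·ΔT/R = 748 × (62.3 − (-19.2)) / 11.88 = 5131 BTU/h

5130 BTU/h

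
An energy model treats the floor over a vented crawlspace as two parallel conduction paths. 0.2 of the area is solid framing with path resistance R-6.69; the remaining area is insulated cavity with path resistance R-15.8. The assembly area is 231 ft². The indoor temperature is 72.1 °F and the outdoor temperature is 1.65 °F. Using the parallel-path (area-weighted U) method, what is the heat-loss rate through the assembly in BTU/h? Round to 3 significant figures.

U_eff = 0.8/15.8 + 0.2/6.69 = 0.05063 + 0.0299 = 0.08053
R_eff = 1/U_eff = 12.42 ft²·°F·h/BTU
Q = 231 × (72.1 − 1.65) / 12.42 = 1311 BTU/h

1310 BTU/h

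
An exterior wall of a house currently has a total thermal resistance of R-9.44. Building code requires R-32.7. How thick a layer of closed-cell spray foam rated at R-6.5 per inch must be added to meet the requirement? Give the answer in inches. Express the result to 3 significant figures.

ΔR = 32.7 − 9.44 = 23.26 ft²·°F·h/BTU
L = ΔR / (R/in) = 23.26/6.5 = 3.578 in

3.58 in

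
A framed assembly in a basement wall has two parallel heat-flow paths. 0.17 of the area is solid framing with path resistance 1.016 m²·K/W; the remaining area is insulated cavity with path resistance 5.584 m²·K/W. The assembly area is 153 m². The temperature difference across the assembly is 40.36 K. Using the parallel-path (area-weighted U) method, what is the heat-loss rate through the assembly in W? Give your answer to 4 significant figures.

U_eff = 0.83/5.584 + 0.17/1.016 = 0.14864 + 0.16732 = 0.31596
R_eff = 1/U_eff = 3.1649 m²·K/W
Q = 153 × 40.36 / 3.1649 = 1951.1 W

1951 W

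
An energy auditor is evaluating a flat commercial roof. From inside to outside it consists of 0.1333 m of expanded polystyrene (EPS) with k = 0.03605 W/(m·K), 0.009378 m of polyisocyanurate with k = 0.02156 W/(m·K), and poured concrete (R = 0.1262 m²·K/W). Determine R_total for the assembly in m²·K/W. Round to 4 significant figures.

0.1333/0.03605 = 3.6976
0.009378/0.02156 = 0.43497
R_total = 3.6976 + 0.43497 + 0.1262 = 4.2588 m²·K/W

4.259 m²·K/W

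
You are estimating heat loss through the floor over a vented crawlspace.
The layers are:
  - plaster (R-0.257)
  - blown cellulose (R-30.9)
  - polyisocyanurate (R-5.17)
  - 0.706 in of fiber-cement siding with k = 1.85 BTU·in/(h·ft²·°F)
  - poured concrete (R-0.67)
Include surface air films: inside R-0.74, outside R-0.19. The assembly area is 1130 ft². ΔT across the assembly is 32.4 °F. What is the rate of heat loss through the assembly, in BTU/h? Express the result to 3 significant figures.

0.706/1.85 = 0.3816
R_total = 0.74 + 0.257 + 30.9 + 5.17 + 0.3816 + 0.67 + 0.19 = 38.31 ft²·°F·h/BTU
Q = A·ΔT/R = 1130 × 32.4 / 38.31 = 955.7 BTU/h

956 BTU/h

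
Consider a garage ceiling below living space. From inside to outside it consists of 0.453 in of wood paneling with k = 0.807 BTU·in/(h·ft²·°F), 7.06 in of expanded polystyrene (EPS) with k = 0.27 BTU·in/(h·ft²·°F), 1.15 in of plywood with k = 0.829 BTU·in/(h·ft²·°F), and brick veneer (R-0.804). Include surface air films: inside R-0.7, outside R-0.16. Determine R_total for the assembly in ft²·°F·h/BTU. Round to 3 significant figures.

29.8 ft²·°F·h/BTU

0.453/0.807 = 0.5613
7.06/0.27 = 26.15
1.15/0.829 = 1.387
R_total = 0.7 + 0.5613 + 26.15 + 1.387 + 0.804 + 0.16 = 29.76 ft²·°F·h/BTU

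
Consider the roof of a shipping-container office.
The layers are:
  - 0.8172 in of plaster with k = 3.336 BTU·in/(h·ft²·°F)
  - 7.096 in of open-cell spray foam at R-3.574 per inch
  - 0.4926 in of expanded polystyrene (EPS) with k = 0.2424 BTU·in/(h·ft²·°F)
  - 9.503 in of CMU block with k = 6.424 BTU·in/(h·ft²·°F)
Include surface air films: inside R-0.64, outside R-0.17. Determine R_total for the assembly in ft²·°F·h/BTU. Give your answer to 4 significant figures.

29.93 ft²·°F·h/BTU

0.8172/3.336 = 0.24496
7.096 × 3.574 = 25.361
0.4926/0.2424 = 2.0322
9.503/6.424 = 1.4793
R_total = 0.64 + 0.24496 + 25.361 + 2.0322 + 1.4793 + 0.17 = 29.928 ft²·°F·h/BTU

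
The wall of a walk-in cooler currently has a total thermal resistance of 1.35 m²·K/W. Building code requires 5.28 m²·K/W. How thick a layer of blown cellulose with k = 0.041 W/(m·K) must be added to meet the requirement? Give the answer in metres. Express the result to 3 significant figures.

ΔR = 5.28 − 1.35 = 3.93 m²·K/W
L = ΔR × k = 3.93 × 0.041 = 0.1611 m

0.161 m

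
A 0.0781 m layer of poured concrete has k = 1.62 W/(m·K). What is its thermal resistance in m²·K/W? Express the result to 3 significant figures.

R = L/k = 0.0781/1.62 = 0.04821 m²·K/W

0.0482 m²·K/W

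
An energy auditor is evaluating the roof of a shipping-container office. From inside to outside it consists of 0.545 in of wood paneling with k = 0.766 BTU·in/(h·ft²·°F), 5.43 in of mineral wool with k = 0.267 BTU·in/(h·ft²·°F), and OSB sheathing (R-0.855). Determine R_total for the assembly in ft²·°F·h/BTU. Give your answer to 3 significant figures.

0.545/0.766 = 0.7115
5.43/0.267 = 20.34
R_total = 0.7115 + 20.34 + 0.855 = 21.9 ft²·°F·h/BTU

21.9 ft²·°F·h/BTU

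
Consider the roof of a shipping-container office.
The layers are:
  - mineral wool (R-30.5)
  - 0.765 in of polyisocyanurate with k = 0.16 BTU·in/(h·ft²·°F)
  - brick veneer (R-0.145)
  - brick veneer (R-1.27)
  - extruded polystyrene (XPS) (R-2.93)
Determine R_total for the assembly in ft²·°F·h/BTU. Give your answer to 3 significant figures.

39.6 ft²·°F·h/BTU

0.765/0.16 = 4.781
R_total = 30.5 + 4.781 + 0.145 + 1.27 + 2.93 = 39.63 ft²·°F·h/BTU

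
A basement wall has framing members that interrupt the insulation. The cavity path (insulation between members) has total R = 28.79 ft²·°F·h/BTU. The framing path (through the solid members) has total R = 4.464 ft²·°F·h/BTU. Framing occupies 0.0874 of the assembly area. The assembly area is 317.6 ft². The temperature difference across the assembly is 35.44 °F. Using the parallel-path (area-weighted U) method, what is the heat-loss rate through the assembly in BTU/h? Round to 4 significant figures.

577.2 BTU/h

U_eff = 0.9126/28.79 + 0.0874/4.464 = 0.031699 + 0.019579 = 0.051277
R_eff = 1/U_eff = 19.502 ft²·°F·h/BTU
Q = 317.6 × 35.44 / 19.502 = 577.16 BTU/h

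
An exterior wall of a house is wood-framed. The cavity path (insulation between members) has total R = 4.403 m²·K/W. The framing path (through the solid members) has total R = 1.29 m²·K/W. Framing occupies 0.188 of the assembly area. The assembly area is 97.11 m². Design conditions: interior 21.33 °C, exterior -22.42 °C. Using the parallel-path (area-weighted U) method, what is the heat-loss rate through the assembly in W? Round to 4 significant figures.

U_eff = 0.812/4.403 + 0.188/1.29 = 0.18442 + 0.14574 = 0.33016
R_eff = 1/U_eff = 3.0289 m²·K/W
Q = 97.11 × (21.33 − (-22.42)) / 3.0289 = 1402.7 W

1403 W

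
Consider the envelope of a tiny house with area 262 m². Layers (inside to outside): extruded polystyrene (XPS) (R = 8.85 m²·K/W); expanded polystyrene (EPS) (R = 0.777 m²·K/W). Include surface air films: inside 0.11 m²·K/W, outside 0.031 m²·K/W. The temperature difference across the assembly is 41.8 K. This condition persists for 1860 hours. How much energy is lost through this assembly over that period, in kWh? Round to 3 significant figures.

R_total = 0.11 + 8.85 + 0.777 + 0.031 = 9.768 m²·K/W
Q = 262 × 41.8 / 9.768 = 1121 W
E = 1121 W × 1860 h / 1000 = 2085 kWh

2090 kWh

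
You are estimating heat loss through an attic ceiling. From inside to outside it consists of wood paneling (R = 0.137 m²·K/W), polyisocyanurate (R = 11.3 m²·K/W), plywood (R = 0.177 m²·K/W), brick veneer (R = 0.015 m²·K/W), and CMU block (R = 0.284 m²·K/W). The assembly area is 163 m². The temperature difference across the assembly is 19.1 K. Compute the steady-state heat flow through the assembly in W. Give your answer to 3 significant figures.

261 W

R_total = 0.137 + 11.3 + 0.177 + 0.015 + 0.284 = 11.91 m²·K/W
Q = A·ΔT/R = 163 × 19.1 / 11.91 = 261.3 W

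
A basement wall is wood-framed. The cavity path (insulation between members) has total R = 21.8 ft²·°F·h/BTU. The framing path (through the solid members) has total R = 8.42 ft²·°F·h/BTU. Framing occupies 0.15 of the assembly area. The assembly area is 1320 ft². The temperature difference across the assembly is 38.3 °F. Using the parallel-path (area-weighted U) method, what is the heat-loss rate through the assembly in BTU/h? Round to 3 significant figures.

2870 BTU/h

U_eff = 0.85/21.8 + 0.15/8.42 = 0.03899 + 0.01781 = 0.05681
R_eff = 1/U_eff = 17.6 ft²·°F·h/BTU
Q = 1320 × 38.3 / 17.6 = 2872 BTU/h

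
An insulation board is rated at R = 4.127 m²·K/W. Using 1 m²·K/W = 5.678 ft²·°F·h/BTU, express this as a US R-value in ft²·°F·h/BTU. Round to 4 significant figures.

23.43 ft²·°F·h/BTU

R_US = 4.127 × 5.678 = 23.433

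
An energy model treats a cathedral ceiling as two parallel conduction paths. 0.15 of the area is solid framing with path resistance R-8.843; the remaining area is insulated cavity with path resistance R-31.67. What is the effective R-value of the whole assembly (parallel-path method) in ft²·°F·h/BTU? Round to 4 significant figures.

U_eff = 0.85/31.67 + 0.15/8.843 = 0.026839 + 0.016963 = 0.043802
R_eff = 1/U_eff = 22.83 ft²·°F·h/BTU

22.83 ft²·°F·h/BTU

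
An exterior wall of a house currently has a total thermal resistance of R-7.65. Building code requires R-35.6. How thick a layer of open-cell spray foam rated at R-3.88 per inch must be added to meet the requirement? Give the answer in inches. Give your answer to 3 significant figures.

ΔR = 35.6 − 7.65 = 27.95 ft²·°F·h/BTU
L = ΔR / (R/in) = 27.95/3.88 = 7.204 in

7.20 in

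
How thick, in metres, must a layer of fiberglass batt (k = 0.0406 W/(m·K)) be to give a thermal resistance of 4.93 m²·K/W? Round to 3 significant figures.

0.200 m

L = R·k = 4.93 × 0.0406 = 0.2002 m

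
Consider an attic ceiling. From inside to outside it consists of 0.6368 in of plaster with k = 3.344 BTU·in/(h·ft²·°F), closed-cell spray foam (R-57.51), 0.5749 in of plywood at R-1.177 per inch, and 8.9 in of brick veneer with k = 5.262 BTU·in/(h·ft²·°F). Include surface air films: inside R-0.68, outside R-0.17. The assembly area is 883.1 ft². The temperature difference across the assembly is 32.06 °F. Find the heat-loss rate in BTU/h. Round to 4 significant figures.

0.6368/3.344 = 0.19043
0.5749 × 1.177 = 0.67666
8.9/5.262 = 1.6914
R_total = 0.68 + 0.19043 + 57.51 + 0.67666 + 1.6914 + 0.17 = 60.918 ft²·°F·h/BTU
Q = A·ΔT/R = 883.1 × 32.06 / 60.918 = 464.76 BTU/h

464.8 BTU/h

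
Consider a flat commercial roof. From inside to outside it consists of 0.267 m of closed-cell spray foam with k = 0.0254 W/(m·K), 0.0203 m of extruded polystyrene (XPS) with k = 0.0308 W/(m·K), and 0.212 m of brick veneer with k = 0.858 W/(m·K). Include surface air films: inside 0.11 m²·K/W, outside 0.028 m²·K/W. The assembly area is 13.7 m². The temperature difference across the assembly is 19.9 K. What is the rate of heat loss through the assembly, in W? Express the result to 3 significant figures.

23.6 W

0.267/0.0254 = 10.51
0.0203/0.0308 = 0.6591
0.212/0.858 = 0.2471
R_total = 0.11 + 10.51 + 0.6591 + 0.2471 + 0.028 = 11.56 m²·K/W
Q = A·ΔT/R = 13.7 × 19.9 / 11.56 = 23.59 W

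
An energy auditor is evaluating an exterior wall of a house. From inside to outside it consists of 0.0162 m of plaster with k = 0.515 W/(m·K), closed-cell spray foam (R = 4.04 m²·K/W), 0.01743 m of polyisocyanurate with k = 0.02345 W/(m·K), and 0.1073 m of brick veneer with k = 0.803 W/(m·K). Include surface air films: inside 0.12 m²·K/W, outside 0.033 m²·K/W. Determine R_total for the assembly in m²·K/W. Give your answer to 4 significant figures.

5.101 m²·K/W

0.0162/0.515 = 0.031456
0.01743/0.02345 = 0.74328
0.1073/0.803 = 0.13362
R_total = 0.12 + 0.031456 + 4.04 + 0.74328 + 0.13362 + 0.033 = 5.1014 m²·K/W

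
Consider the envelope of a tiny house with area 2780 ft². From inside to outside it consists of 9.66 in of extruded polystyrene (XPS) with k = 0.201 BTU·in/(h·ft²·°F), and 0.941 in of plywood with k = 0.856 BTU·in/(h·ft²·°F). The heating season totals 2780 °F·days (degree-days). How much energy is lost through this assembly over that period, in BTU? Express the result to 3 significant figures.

3770000 BTU

9.66/0.201 = 48.06
0.941/0.856 = 1.099
R_total = 48.06 + 1.099 = 49.16 ft²·°F·h/BTU
E = A × HDD × 24 / R = 2780 × 2780 × 24 / 49.16 = 3773000 BTU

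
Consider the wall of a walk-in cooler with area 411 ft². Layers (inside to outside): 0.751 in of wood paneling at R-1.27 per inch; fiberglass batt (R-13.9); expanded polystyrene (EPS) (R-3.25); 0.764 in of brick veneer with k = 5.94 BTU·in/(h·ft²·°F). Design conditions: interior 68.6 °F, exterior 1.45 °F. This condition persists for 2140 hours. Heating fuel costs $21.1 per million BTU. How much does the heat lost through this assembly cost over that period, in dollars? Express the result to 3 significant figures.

0.751 × 1.27 = 0.9538
0.764/5.94 = 0.1286
R_total = 0.9538 + 13.9 + 3.25 + 0.1286 = 18.23 ft²·°F·h/BTU
Q = 411 × (68.6 − 1.45) / 18.23 = 1514 BTU/h
E = 1514 × 2140 = 3239000 BTU
Cost = 3239000/10⁶ × 21.1 = $68.35

68.4 dollars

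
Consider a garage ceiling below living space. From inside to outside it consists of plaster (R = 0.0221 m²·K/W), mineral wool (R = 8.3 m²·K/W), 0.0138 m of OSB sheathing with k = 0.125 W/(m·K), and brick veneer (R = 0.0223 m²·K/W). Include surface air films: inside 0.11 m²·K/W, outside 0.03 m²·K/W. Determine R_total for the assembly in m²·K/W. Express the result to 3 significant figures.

0.0138/0.125 = 0.1104
R_total = 0.11 + 0.0221 + 8.3 + 0.1104 + 0.0223 + 0.03 = 8.595 m²·K/W

8.59 m²·K/W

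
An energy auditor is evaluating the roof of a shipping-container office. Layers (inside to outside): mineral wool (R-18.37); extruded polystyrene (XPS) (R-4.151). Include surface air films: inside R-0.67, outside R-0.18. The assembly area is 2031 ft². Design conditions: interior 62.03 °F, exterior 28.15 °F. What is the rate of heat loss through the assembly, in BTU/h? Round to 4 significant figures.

R_total = 0.67 + 18.37 + 4.151 + 0.18 = 23.371 ft²·°F·h/BTU
Q = A·ΔT/R = 2031 × (62.03 − 28.15) / 23.371 = 2944.3 BTU/h

2944 BTU/h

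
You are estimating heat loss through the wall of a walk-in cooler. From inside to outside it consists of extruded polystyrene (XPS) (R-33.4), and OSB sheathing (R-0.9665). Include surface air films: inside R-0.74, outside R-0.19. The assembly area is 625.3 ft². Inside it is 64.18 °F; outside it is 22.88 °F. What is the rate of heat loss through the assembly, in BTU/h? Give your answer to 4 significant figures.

731.7 BTU/h

R_total = 0.74 + 33.4 + 0.9665 + 0.19 = 35.297 ft²·°F·h/BTU
Q = A·ΔT/R = 625.3 × (64.18 − 22.88) / 35.297 = 731.66 BTU/h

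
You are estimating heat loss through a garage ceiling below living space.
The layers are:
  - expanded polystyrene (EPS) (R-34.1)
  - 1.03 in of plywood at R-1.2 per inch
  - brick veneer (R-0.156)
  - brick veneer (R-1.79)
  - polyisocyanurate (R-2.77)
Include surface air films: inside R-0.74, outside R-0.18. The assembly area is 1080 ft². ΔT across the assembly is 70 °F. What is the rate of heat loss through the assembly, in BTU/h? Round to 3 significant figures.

1.03 × 1.2 = 1.236
R_total = 0.74 + 34.1 + 1.236 + 0.156 + 1.79 + 2.77 + 0.18 = 40.97 ft²·°F·h/BTU
Q = A·ΔT/R = 1080 × 70 / 40.97 = 1845 BTU/h

1850 BTU/h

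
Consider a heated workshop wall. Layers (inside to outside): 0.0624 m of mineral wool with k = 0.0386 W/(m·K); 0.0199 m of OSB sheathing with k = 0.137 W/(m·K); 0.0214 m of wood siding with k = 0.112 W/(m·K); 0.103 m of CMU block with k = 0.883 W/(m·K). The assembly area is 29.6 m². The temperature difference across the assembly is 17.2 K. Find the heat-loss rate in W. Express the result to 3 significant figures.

0.0624/0.0386 = 1.617
0.0199/0.137 = 0.1453
0.0214/0.112 = 0.1911
0.103/0.883 = 0.1166
R_total = 1.617 + 0.1453 + 0.1911 + 0.1166 = 2.07 m²·K/W
Q = A·ΔT/R = 29.6 × 17.2 / 2.07 = 246 W

246 W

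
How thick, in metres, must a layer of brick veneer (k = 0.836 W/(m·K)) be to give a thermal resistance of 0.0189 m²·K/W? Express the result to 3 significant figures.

L = R·k = 0.0189 × 0.836 = 0.0158 m

0.0158 m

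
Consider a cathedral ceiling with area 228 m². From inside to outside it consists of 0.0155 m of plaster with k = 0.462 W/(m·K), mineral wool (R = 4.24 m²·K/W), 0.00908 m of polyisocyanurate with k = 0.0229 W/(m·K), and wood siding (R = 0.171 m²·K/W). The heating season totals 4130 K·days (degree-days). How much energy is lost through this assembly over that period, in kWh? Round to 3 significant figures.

4670 kWh

0.0155/0.462 = 0.03355
0.00908/0.0229 = 0.3965
R_total = 0.03355 + 4.24 + 0.3965 + 0.171 = 4.841 m²·K/W
E = A × HDD × 24 / R / 1000 = 228 × 4130 × 24 / 4.841 / 1000 = 4668 kWh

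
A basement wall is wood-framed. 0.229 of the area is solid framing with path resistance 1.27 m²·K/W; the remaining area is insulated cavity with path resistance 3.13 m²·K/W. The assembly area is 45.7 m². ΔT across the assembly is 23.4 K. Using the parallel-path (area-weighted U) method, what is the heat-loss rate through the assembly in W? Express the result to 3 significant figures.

U_eff = 0.771/3.13 + 0.229/1.27 = 0.2463 + 0.1803 = 0.4266
R_eff = 1/U_eff = 2.344 m²·K/W
Q = 45.7 × 23.4 / 2.344 = 456.2 W

456 W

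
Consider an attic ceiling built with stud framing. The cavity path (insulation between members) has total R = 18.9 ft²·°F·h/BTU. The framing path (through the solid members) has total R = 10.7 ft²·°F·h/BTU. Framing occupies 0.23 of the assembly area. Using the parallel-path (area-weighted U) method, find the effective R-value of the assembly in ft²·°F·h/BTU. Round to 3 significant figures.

16.1 ft²·°F·h/BTU

U_eff = 0.77/18.9 + 0.23/10.7 = 0.04074 + 0.0215 = 0.06224
R_eff = 1/U_eff = 16.07 ft²·°F·h/BTU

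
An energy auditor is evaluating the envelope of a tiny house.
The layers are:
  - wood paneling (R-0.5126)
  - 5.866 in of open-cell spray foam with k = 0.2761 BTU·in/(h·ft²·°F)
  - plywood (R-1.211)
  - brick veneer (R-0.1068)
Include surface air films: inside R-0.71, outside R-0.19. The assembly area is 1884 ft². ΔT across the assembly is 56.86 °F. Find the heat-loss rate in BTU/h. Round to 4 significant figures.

4468 BTU/h

5.866/0.2761 = 21.246
R_total = 0.71 + 0.5126 + 21.246 + 1.211 + 0.1068 + 0.19 = 23.976 ft²·°F·h/BTU
Q = A·ΔT/R = 1884 × 56.86 / 23.976 = 4467.9 BTU/h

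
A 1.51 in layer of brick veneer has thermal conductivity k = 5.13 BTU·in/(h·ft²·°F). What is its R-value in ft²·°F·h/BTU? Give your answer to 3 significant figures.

0.294 ft²·°F·h/BTU

R = L/k = 1.51/5.13 = 0.2943 ft²·°F·h/BTU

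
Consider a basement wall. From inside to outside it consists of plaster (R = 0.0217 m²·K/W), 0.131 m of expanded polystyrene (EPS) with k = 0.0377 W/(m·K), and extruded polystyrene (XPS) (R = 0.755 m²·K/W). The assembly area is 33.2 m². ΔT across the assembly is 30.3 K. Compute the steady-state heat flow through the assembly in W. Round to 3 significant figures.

0.131/0.0377 = 3.475
R_total = 0.0217 + 3.475 + 0.755 = 4.252 m²·K/W
Q = A·ΔT/R = 33.2 × 30.3 / 4.252 = 236.6 W

237 W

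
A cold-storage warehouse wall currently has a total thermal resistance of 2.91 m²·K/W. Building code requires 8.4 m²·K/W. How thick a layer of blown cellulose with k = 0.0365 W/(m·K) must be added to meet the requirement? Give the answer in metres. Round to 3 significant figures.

0.200 m

ΔR = 8.4 − 2.91 = 5.49 m²·K/W
L = ΔR × k = 5.49 × 0.0365 = 0.2004 m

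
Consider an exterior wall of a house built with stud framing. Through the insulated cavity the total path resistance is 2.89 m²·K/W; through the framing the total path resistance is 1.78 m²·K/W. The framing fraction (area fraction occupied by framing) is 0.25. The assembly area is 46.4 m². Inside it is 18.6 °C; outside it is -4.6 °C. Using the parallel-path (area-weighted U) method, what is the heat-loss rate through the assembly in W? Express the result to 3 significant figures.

431 W

U_eff = 0.75/2.89 + 0.25/1.78 = 0.2595 + 0.1404 = 0.4
R_eff = 1/U_eff = 2.5 m²·K/W
Q = 46.4 × (18.6 − (-4.6)) / 2.5 = 430.6 W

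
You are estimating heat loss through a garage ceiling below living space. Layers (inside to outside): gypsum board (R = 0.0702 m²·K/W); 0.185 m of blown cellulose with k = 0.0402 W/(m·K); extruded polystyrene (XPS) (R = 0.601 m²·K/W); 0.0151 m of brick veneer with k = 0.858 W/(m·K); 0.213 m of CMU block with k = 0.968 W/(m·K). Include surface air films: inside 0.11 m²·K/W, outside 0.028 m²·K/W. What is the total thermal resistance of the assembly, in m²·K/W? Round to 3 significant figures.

0.185/0.0402 = 4.602
0.0151/0.858 = 0.0176
0.213/0.968 = 0.22
R_total = 0.11 + 0.0702 + 4.602 + 0.601 + 0.0176 + 0.22 + 0.028 = 5.649 m²·K/W

5.65 m²·K/W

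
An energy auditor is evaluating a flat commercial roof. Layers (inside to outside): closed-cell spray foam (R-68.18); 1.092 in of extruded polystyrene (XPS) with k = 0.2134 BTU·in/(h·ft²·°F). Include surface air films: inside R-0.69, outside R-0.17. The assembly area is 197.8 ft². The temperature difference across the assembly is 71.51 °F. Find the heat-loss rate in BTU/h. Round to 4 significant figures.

190.7 BTU/h

1.092/0.2134 = 5.1172
R_total = 0.69 + 68.18 + 5.1172 + 0.17 = 74.157 ft²·°F·h/BTU
Q = A·ΔT/R = 197.8 × 71.51 / 74.157 = 190.74 BTU/h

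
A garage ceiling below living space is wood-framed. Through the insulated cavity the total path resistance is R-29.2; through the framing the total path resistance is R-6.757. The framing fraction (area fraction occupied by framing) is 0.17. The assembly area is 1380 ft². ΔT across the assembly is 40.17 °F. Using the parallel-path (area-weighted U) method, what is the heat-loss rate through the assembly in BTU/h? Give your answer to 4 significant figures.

U_eff = 0.83/29.2 + 0.17/6.757 = 0.028425 + 0.025159 = 0.053584
R_eff = 1/U_eff = 18.662 ft²·°F·h/BTU
Q = 1380 × 40.17 / 18.662 = 2970.4 BTU/h

2970 BTU/h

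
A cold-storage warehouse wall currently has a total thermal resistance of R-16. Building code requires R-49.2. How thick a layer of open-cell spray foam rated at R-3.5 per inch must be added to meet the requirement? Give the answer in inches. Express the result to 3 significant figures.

ΔR = 49.2 − 16 = 33.2 ft²·°F·h/BTU
L = ΔR / (R/in) = 33.2/3.5 = 9.486 in

9.49 in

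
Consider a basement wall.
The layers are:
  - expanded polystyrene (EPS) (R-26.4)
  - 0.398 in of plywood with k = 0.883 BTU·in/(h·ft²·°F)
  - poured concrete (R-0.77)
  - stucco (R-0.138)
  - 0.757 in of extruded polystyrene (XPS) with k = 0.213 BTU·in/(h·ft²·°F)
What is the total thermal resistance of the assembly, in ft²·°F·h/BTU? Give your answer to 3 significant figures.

31.3 ft²·°F·h/BTU

0.398/0.883 = 0.4507
0.757/0.213 = 3.554
R_total = 26.4 + 0.4507 + 0.77 + 0.138 + 3.554 = 31.31 ft²·°F·h/BTU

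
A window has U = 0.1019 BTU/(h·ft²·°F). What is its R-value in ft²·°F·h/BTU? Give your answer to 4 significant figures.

R = 1/U = 1/0.1019 = 9.8135

9.814 ft²·°F·h/BTU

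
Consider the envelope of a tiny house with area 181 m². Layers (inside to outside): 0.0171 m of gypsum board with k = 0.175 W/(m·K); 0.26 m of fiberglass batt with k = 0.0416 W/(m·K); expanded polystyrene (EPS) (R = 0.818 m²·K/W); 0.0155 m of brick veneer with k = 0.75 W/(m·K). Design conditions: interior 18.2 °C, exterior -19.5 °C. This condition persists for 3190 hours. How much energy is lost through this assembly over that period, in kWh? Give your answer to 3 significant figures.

3030 kWh

0.0171/0.175 = 0.09771
0.26/0.0416 = 6.25
0.0155/0.75 = 0.02067
R_total = 0.09771 + 6.25 + 0.818 + 0.02067 = 7.186 m²·K/W
Q = 181 × (18.2 − (-19.5)) / 7.186 = 949.5 W
E = 949.5 W × 3190 h / 1000 = 3029 kWh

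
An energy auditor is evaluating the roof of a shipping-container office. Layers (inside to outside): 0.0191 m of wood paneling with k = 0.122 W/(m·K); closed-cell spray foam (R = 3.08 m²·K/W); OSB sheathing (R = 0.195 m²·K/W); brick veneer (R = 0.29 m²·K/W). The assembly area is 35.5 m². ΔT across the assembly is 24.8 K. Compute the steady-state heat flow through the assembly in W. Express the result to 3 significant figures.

0.0191/0.122 = 0.1566
R_total = 0.1566 + 3.08 + 0.195 + 0.29 = 3.722 m²·K/W
Q = A·ΔT/R = 35.5 × 24.8 / 3.722 = 236.6 W

237 W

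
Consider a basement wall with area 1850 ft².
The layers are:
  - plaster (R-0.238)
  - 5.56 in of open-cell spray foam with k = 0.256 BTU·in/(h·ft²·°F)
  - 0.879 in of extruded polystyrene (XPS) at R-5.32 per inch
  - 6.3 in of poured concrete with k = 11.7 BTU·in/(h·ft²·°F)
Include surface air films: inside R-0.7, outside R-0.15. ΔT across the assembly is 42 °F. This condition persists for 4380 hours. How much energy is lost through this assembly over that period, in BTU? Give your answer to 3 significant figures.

12100000 BTU

5.56/0.256 = 21.72
0.879 × 5.32 = 4.676
6.3/11.7 = 0.5385
R_total = 0.7 + 0.238 + 21.72 + 4.676 + 0.5385 + 0.15 = 28.02 ft²·°F·h/BTU
Q = 1850 × 42 / 28.02 = 2773 BTU/h
E = 2773 × 4380 = 12150000 BTU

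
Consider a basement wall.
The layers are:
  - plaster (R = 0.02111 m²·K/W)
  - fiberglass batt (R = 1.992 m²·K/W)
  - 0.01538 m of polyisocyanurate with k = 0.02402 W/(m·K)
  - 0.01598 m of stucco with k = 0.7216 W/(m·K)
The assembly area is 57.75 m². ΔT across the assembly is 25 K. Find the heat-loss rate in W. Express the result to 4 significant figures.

0.01538/0.02402 = 0.6403
0.01598/0.7216 = 0.022145
R_total = 0.02111 + 1.992 + 0.6403 + 0.022145 = 2.6756 m²·K/W
Q = A·ΔT/R = 57.75 × 25 / 2.6756 = 539.61 W

539.6 W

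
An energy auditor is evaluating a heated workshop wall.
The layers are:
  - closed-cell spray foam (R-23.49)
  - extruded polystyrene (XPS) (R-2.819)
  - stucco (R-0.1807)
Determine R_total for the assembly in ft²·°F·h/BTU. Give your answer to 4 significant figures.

R_total = 23.49 + 2.819 + 0.1807 = 26.49 ft²·°F·h/BTU

26.49 ft²·°F·h/BTU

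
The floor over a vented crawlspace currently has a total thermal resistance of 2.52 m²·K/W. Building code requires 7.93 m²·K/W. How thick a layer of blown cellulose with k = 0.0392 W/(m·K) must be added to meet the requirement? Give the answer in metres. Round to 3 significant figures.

0.212 m

ΔR = 7.93 − 2.52 = 5.41 m²·K/W
L = ΔR × k = 5.41 × 0.0392 = 0.2121 m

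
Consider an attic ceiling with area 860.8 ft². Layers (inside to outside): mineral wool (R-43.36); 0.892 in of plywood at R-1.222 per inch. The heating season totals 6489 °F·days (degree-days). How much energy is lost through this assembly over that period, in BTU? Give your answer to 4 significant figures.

3016000 BTU

0.892 × 1.222 = 1.09
R_total = 43.36 + 1.09 = 44.45 ft²·°F·h/BTU
E = A × HDD × 24 / R = 860.8 × 6489 × 24 / 44.45 = 3015900 BTU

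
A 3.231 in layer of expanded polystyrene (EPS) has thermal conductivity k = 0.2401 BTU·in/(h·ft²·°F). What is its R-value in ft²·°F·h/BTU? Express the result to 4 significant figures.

13.46 ft²·°F·h/BTU

R = L/k = 3.231/0.2401 = 13.457 ft²·°F·h/BTU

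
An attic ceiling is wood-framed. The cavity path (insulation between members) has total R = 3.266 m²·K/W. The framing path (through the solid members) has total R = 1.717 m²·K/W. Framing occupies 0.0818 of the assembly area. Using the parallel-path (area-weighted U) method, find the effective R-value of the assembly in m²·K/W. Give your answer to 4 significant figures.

U_eff = 0.9182/3.266 + 0.0818/1.717 = 0.28114 + 0.047641 = 0.32878
R_eff = 1/U_eff = 3.0415 m²·K/W

3.042 m²·K/W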